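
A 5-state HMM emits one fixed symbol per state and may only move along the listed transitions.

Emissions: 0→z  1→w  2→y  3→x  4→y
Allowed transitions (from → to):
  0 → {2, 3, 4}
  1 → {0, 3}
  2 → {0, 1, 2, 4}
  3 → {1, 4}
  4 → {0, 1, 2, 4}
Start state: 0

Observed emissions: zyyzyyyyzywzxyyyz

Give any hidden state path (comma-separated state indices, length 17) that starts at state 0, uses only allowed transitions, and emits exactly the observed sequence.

0,4,2,0,2,4,2,4,0,2,1,0,3,4,2,4,0

  [0] z  {0}  => 0  start
  [1] y  {2,4}  => 4  0->4 ok
  [2] y  {2,4}  => 2  4->2 ok
  [3] z  {0}  => 0  2->0 ok
  [4] y  {2,4}  => 2  0->2 ok
  [5] y  {2,4}  => 4  2->4 ok
  [6] y  {2,4}  => 2  4->2 ok
  [7] y  {2,4}  => 4  2->4 ok
  [8] z  {0}  => 0  4->0 ok
  [9] y  {2,4}  => 2  0->2 ok
  [10] w  {1}  => 1  2->1 ok
  [11] z  {0}  => 0  1->0 ok
  [12] x  {3}  => 3  0->3 ok
  [13] y  {2,4}  => 4  3->4 ok
  [14] y  {2,4}  => 2  4->2 ok
  [15] y  {2,4}  => 4  2->4 ok
  [16] z  {0}  => 0  4->0 ok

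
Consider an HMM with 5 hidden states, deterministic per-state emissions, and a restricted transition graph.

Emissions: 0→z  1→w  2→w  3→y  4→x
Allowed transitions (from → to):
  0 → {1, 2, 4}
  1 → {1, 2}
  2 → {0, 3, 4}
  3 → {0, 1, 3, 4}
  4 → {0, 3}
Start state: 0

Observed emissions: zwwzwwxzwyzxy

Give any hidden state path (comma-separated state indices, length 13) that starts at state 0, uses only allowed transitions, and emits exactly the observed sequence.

  0: obs=z cand={0} pick 0 [start]
  1: obs=w cand={1,2} pick 1 [0->1 ok]
  2: obs=w cand={1,2} pick 2 [1->2 ok]
  3: obs=z cand={0} pick 0 [2->0 ok]
  4: obs=w cand={1,2} pick 1 [0->1 ok]
  5: obs=w cand={1,2} pick 2 [1->2 ok]
  6: obs=x cand={4} pick 4 [2->4 ok]
  7: obs=z cand={0} pick 0 [4->0 ok]
  8: obs=w cand={1,2} pick 2 [0->2 ok]
  9: obs=y cand={3} pick 3 [2->3 ok]
  10: obs=z cand={0} pick 0 [3->0 ok]
  11: obs=x cand={4} pick 4 [0->4 ok]
  12: obs=y cand={3} pick 3 [4->3 ok]

0,1,2,0,1,2,4,0,2,3,0,4,3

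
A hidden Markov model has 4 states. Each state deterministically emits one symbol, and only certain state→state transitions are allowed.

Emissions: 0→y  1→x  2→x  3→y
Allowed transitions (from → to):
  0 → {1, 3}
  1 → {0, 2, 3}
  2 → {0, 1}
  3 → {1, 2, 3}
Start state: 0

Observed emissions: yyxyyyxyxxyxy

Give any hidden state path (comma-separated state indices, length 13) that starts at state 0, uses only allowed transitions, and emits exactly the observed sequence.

0,3,1,0,3,3,2,0,1,2,0,1,0

  t0 'y' -> {0,3}, take 0 (start)
  t1 'y' -> {0,3}, take 3 (0->3 ok)
  t2 'x' -> {1,2}, take 1 (3->1 ok)
  t3 'y' -> {0,3}, take 0 (1->0 ok)
  t4 'y' -> {0,3}, take 3 (0->3 ok)
  t5 'y' -> {0,3}, take 3 (3->3 ok)
  t6 'x' -> {1,2}, take 2 (3->2 ok)
  t7 'y' -> {0,3}, take 0 (2->0 ok)
  t8 'x' -> {1,2}, take 1 (0->1 ok)
  t9 'x' -> {1,2}, take 2 (1->2 ok)
  t10 'y' -> {0,3}, take 0 (2->0 ok)
  t11 'x' -> {1,2}, take 1 (0->1 ok)
  t12 'y' -> {0,3}, take 0 (1->0 ok)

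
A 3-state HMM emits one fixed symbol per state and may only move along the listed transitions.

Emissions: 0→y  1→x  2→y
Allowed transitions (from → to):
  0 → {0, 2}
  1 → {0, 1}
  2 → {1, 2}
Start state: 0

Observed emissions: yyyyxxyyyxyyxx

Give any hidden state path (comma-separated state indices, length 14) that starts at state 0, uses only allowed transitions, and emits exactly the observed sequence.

  pos 0: y in {0,2}, choose 0; start
  pos 1: y in {0,2}, choose 0; 0->0 ok
  pos 2: y in {0,2}, choose 0; 0->0 ok
  pos 3: y in {0,2}, choose 2; 0->2 ok
  pos 4: x in {1}, choose 1; 2->1 ok
  pos 5: x in {1}, choose 1; 1->1 ok
  pos 6: y in {0,2}, choose 0; 1->0 ok
  pos 7: y in {0,2}, choose 0; 0->0 ok
  pos 8: y in {0,2}, choose 2; 0->2 ok
  pos 9: x in {1}, choose 1; 2->1 ok
  pos 10: y in {0,2}, choose 0; 1->0 ok
  pos 11: y in {0,2}, choose 2; 0->2 ok
  pos 12: x in {1}, choose 1; 2->1 ok
  pos 13: x in {1}, choose 1; 1->1 ok

0,0,0,2,1,1,0,0,2,1,0,2,1,1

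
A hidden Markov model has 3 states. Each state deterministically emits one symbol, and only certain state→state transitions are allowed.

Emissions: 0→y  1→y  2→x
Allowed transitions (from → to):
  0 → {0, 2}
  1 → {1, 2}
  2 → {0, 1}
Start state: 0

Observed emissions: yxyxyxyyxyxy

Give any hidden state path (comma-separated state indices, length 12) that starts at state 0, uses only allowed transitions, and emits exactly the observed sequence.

  [0] y  {0,1}  => 0  start
  [1] x  {2}  => 2  0->2 ok
  [2] y  {0,1}  => 1  2->1 ok
  [3] x  {2}  => 2  1->2 ok
  [4] y  {0,1}  => 0  2->0 ok
  [5] x  {2}  => 2  0->2 ok
  [6] y  {0,1}  => 0  2->0 ok
  [7] y  {0,1}  => 0  0->0 ok
  [8] x  {2}  => 2  0->2 ok
  [9] y  {0,1}  => 0  2->0 ok
  [10] x  {2}  => 2  0->2 ok
  [11] y  {0,1}  => 1  2->1 ok

0,2,1,2,0,2,0,0,2,0,2,1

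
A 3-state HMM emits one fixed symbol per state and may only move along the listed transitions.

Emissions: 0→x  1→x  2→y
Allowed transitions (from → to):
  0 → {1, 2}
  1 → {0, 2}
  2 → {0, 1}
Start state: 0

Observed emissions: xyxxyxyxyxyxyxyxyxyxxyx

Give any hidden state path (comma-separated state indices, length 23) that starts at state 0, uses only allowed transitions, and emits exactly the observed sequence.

  0: obs=x cand={0,1} pick 0 [start]
  1: obs=y cand={2} pick 2 [0->2 ok]
  2: obs=x cand={0,1} pick 0 [2->0 ok]
  3: obs=x cand={0,1} pick 1 [0->1 ok]
  4: obs=y cand={2} pick 2 [1->2 ok]
  5: obs=x cand={0,1} pick 1 [2->1 ok]
  6: obs=y cand={2} pick 2 [1->2 ok]
  7: obs=x cand={0,1} pick 1 [2->1 ok]
  8: obs=y cand={2} pick 2 [1->2 ok]
  9: obs=x cand={0,1} pick 1 [2->1 ok]
  10: obs=y cand={2} pick 2 [1->2 ok]
  11: obs=x cand={0,1} pick 1 [2->1 ok]
  12: obs=y cand={2} pick 2 [1->2 ok]
  13: obs=x cand={0,1} pick 1 [2->1 ok]
  14: obs=y cand={2} pick 2 [1->2 ok]
  15: obs=x cand={0,1} pick 0 [2->0 ok]
  16: obs=y cand={2} pick 2 [0->2 ok]
  17: obs=x cand={0,1} pick 1 [2->1 ok]
  18: obs=y cand={2} pick 2 [1->2 ok]
  19: obs=x cand={0,1} pick 1 [2->1 ok]
  20: obs=x cand={0,1} pick 0 [1->0 ok]
  21: obs=y cand={2} pick 2 [0->2 ok]
  22: obs=x cand={0,1} pick 0 [2->0 ok]

0,2,0,1,2,1,2,1,2,1,2,1,2,1,2,0,2,1,2,1,0,2,0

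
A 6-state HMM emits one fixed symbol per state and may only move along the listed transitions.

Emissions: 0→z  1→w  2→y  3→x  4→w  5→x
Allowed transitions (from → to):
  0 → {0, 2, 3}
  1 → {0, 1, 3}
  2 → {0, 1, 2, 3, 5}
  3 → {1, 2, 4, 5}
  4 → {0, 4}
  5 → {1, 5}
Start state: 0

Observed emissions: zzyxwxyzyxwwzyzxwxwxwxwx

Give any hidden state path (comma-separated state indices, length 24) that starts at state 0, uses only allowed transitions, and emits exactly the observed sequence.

0,0,2,3,1,3,2,0,2,3,4,4,0,2,0,3,1,3,1,3,1,3,1,3

  [0] z  {0}  => 0  start
  [1] z  {0}  => 0  0->0 ok
  [2] y  {2}  => 2  0->2 ok
  [3] x  {3,5}  => 3  2->3 ok
  [4] w  {1,4}  => 1  3->1 ok
  [5] x  {3,5}  => 3  1->3 ok
  [6] y  {2}  => 2  3->2 ok
  [7] z  {0}  => 0  2->0 ok
  [8] y  {2}  => 2  0->2 ok
  [9] x  {3,5}  => 3  2->3 ok
  [10] w  {1,4}  => 4  3->4 ok
  [11] w  {1,4}  => 4  4->4 ok
  [12] z  {0}  => 0  4->0 ok
  [13] y  {2}  => 2  0->2 ok
  [14] z  {0}  => 0  2->0 ok
  [15] x  {3,5}  => 3  0->3 ok
  [16] w  {1,4}  => 1  3->1 ok
  [17] x  {3,5}  => 3  1->3 ok
  [18] w  {1,4}  => 1  3->1 ok
  [19] x  {3,5}  => 3  1->3 ok
  [20] w  {1,4}  => 1  3->1 ok
  [21] x  {3,5}  => 3  1->3 ok
  [22] w  {1,4}  => 1  3->1 ok
  [23] x  {3,5}  => 3  1->3 ok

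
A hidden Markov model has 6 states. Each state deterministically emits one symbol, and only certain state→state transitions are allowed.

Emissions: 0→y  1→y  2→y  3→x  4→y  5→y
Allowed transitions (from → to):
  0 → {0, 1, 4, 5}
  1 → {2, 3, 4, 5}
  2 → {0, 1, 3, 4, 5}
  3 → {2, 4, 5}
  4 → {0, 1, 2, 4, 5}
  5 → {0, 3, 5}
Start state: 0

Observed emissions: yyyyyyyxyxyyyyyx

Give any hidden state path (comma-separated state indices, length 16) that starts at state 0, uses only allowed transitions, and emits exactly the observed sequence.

0,4,0,4,0,0,5,3,5,3,5,0,5,0,5,3

  t0 'y' -> {0,1,2,4,5}, take 0 (start)
  t1 'y' -> {0,1,2,4,5}, take 4 (0->4 ok)
  t2 'y' -> {0,1,2,4,5}, take 0 (4->0 ok)
  t3 'y' -> {0,1,2,4,5}, take 4 (0->4 ok)
  t4 'y' -> {0,1,2,4,5}, take 0 (4->0 ok)
  t5 'y' -> {0,1,2,4,5}, take 0 (0->0 ok)
  t6 'y' -> {0,1,2,4,5}, take 5 (0->5 ok)
  t7 'x' -> {3}, take 3 (5->3 ok)
  t8 'y' -> {0,1,2,4,5}, take 5 (3->5 ok)
  t9 'x' -> {3}, take 3 (5->3 ok)
  t10 'y' -> {0,1,2,4,5}, take 5 (3->5 ok)
  t11 'y' -> {0,1,2,4,5}, take 0 (5->0 ok)
  t12 'y' -> {0,1,2,4,5}, take 5 (0->5 ok)
  t13 'y' -> {0,1,2,4,5}, take 0 (5->0 ok)
  t14 'y' -> {0,1,2,4,5}, take 5 (0->5 ok)
  t15 'x' -> {3}, take 3 (5->3 ok)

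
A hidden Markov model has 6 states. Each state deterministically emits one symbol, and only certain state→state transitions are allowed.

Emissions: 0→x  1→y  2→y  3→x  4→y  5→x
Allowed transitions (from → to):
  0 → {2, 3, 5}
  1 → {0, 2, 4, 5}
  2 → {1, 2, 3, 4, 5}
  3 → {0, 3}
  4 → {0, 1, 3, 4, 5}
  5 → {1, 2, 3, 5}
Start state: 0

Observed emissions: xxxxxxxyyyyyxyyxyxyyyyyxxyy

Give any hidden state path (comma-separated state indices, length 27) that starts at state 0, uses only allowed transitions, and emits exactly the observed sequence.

0,3,3,3,3,3,0,2,1,2,1,4,0,2,1,5,2,5,1,2,2,4,4,3,0,2,1

  0: obs=x cand={0,3,5} pick 0 [start]
  1: obs=x cand={0,3,5} pick 3 [0->3 ok]
  2: obs=x cand={0,3,5} pick 3 [3->3 ok]
  3: obs=x cand={0,3,5} pick 3 [3->3 ok]
  4: obs=x cand={0,3,5} pick 3 [3->3 ok]
  5: obs=x cand={0,3,5} pick 3 [3->3 ok]
  6: obs=x cand={0,3,5} pick 0 [3->0 ok]
  7: obs=y cand={1,2,4} pick 2 [0->2 ok]
  8: obs=y cand={1,2,4} pick 1 [2->1 ok]
  9: obs=y cand={1,2,4} pick 2 [1->2 ok]
  10: obs=y cand={1,2,4} pick 1 [2->1 ok]
  11: obs=y cand={1,2,4} pick 4 [1->4 ok]
  12: obs=x cand={0,3,5} pick 0 [4->0 ok]
  13: obs=y cand={1,2,4} pick 2 [0->2 ok]
  14: obs=y cand={1,2,4} pick 1 [2->1 ok]
  15: obs=x cand={0,3,5} pick 5 [1->5 ok]
  16: obs=y cand={1,2,4} pick 2 [5->2 ok]
  17: obs=x cand={0,3,5} pick 5 [2->5 ok]
  18: obs=y cand={1,2,4} pick 1 [5->1 ok]
  19: obs=y cand={1,2,4} pick 2 [1->2 ok]
  20: obs=y cand={1,2,4} pick 2 [2->2 ok]
  21: obs=y cand={1,2,4} pick 4 [2->4 ok]
  22: obs=y cand={1,2,4} pick 4 [4->4 ok]
  23: obs=x cand={0,3,5} pick 3 [4->3 ok]
  24: obs=x cand={0,3,5} pick 0 [3->0 ok]
  25: obs=y cand={1,2,4} pick 2 [0->2 ok]
  26: obs=y cand={1,2,4} pick 1 [2->1 ok]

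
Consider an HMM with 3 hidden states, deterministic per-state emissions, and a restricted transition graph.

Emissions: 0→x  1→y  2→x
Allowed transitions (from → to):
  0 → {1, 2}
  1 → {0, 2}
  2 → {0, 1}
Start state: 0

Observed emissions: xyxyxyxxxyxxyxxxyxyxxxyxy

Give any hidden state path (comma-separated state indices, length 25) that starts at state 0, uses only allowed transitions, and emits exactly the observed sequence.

  [0] x  {0,2}  => 0  start
  [1] y  {1}  => 1  0->1 ok
  [2] x  {0,2}  => 2  1->2 ok
  [3] y  {1}  => 1  2->1 ok
  [4] x  {0,2}  => 0  1->0 ok
  [5] y  {1}  => 1  0->1 ok
  [6] x  {0,2}  => 0  1->0 ok
  [7] x  {0,2}  => 2  0->2 ok
  [8] x  {0,2}  => 0  2->0 ok
  [9] y  {1}  => 1  0->1 ok
  [10] x  {0,2}  => 2  1->2 ok
  [11] x  {0,2}  => 0  2->0 ok
  [12] y  {1}  => 1  0->1 ok
  [13] x  {0,2}  => 2  1->2 ok
  [14] x  {0,2}  => 0  2->0 ok
  [15] x  {0,2}  => 2  0->2 ok
  [16] y  {1}  => 1  2->1 ok
  [17] x  {0,2}  => 2  1->2 ok
  [18] y  {1}  => 1  2->1 ok
  [19] x  {0,2}  => 2  1->2 ok
  [20] x  {0,2}  => 0  2->0 ok
  [21] x  {0,2}  => 2  0->2 ok
  [22] y  {1}  => 1  2->1 ok
  [23] x  {0,2}  => 0  1->0 ok
  [24] y  {1}  => 1  0->1 ok

0,1,2,1,0,1,0,2,0,1,2,0,1,2,0,2,1,2,1,2,0,2,1,0,1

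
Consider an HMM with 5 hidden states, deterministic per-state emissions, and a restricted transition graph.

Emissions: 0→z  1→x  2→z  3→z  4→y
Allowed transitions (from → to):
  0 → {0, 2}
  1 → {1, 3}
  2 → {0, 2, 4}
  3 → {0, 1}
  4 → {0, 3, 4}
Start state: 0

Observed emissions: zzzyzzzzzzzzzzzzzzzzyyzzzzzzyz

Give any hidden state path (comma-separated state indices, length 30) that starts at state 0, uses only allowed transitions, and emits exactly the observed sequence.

  [0] z  {0,2,3}  => 0  start
  [1] z  {0,2,3}  => 2  0->2 ok
  [2] z  {0,2,3}  => 2  2->2 ok
  [3] y  {4}  => 4  2->4 ok
  [4] z  {0,2,3}  => 3  4->3 ok
  [5] z  {0,2,3}  => 0  3->0 ok
  [6] z  {0,2,3}  => 2  0->2 ok
  [7] z  {0,2,3}  => 2  2->2 ok
  [8] z  {0,2,3}  => 2  2->2 ok
  [9] z  {0,2,3}  => 0  2->0 ok
  [10] z  {0,2,3}  => 2  0->2 ok
  [11] z  {0,2,3}  => 0  2->0 ok
  [12] z  {0,2,3}  => 0  0->0 ok
  [13] z  {0,2,3}  => 0  0->0 ok
  [14] z  {0,2,3}  => 2  0->2 ok
  [15] z  {0,2,3}  => 2  2->2 ok
  [16] z  {0,2,3}  => 0  2->0 ok
  [17] z  {0,2,3}  => 2  0->2 ok
  [18] z  {0,2,3}  => 0  2->0 ok
  [19] z  {0,2,3}  => 2  0->2 ok
  [20] y  {4}  => 4  2->4 ok
  [21] y  {4}  => 4  4->4 ok
  [22] z  {0,2,3}  => 0  4->0 ok
  [23] z  {0,2,3}  => 0  0->0 ok
  [24] z  {0,2,3}  => 2  0->2 ok
  [25] z  {0,2,3}  => 0  2->0 ok
  [26] z  {0,2,3}  => 2  0->2 ok
  [27] z  {0,2,3}  => 2  2->2 ok
  [28] y  {4}  => 4  2->4 ok
  [29] z  {0,2,3}  => 3  4->3 ok

0,2,2,4,3,0,2,2,2,0,2,0,0,0,2,2,0,2,0,2,4,4,0,0,2,0,2,2,4,3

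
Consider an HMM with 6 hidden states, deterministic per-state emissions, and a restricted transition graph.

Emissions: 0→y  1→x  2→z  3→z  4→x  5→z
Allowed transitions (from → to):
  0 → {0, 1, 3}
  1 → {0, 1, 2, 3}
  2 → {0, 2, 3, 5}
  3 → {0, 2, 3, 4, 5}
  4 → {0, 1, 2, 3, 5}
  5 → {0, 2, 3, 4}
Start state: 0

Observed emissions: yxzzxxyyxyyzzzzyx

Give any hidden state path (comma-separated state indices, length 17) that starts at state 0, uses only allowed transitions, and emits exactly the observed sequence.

0,1,3,5,4,1,0,0,1,0,0,3,3,2,3,0,1

  pos 0: y in {0}, choose 0; start
  pos 1: x in {1,4}, choose 1; 0->1 ok
  pos 2: z in {2,3,5}, choose 3; 1->3 ok
  pos 3: z in {2,3,5}, choose 5; 3->5 ok
  pos 4: x in {1,4}, choose 4; 5->4 ok
  pos 5: x in {1,4}, choose 1; 4->1 ok
  pos 6: y in {0}, choose 0; 1->0 ok
  pos 7: y in {0}, choose 0; 0->0 ok
  pos 8: x in {1,4}, choose 1; 0->1 ok
  pos 9: y in {0}, choose 0; 1->0 ok
  pos 10: y in {0}, choose 0; 0->0 ok
  pos 11: z in {2,3,5}, choose 3; 0->3 ok
  pos 12: z in {2,3,5}, choose 3; 3->3 ok
  pos 13: z in {2,3,5}, choose 2; 3->2 ok
  pos 14: z in {2,3,5}, choose 3; 2->3 ok
  pos 15: y in {0}, choose 0; 3->0 ok
  pos 16: x in {1,4}, choose 1; 0->1 ok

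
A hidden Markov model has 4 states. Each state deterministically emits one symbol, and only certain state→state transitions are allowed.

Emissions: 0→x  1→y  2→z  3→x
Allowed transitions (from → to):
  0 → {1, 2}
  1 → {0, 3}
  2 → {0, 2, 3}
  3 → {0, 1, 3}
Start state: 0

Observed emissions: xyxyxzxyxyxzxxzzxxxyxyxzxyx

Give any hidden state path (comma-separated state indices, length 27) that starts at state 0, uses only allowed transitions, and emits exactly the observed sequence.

0,1,3,1,0,2,0,1,0,1,0,2,3,0,2,2,3,3,3,1,3,1,0,2,0,1,3

  pos 0: x in {0,3}, choose 0; start
  pos 1: y in {1}, choose 1; 0->1 ok
  pos 2: x in {0,3}, choose 3; 1->3 ok
  pos 3: y in {1}, choose 1; 3->1 ok
  pos 4: x in {0,3}, choose 0; 1->0 ok
  pos 5: z in {2}, choose 2; 0->2 ok
  pos 6: x in {0,3}, choose 0; 2->0 ok
  pos 7: y in {1}, choose 1; 0->1 ok
  pos 8: x in {0,3}, choose 0; 1->0 ok
  pos 9: y in {1}, choose 1; 0->1 ok
  pos 10: x in {0,3}, choose 0; 1->0 ok
  pos 11: z in {2}, choose 2; 0->2 ok
  pos 12: x in {0,3}, choose 3; 2->3 ok
  pos 13: x in {0,3}, choose 0; 3->0 ok
  pos 14: z in {2}, choose 2; 0->2 ok
  pos 15: z in {2}, choose 2; 2->2 ok
  pos 16: x in {0,3}, choose 3; 2->3 ok
  pos 17: x in {0,3}, choose 3; 3->3 ok
  pos 18: x in {0,3}, choose 3; 3->3 ok
  pos 19: y in {1}, choose 1; 3->1 ok
  pos 20: x in {0,3}, choose 3; 1->3 ok
  pos 21: y in {1}, choose 1; 3->1 ok
  pos 22: x in {0,3}, choose 0; 1->0 ok
  pos 23: z in {2}, choose 2; 0->2 ok
  pos 24: x in {0,3}, choose 0; 2->0 ok
  pos 25: y in {1}, choose 1; 0->1 ok
  pos 26: x in {0,3}, choose 3; 1->3 ok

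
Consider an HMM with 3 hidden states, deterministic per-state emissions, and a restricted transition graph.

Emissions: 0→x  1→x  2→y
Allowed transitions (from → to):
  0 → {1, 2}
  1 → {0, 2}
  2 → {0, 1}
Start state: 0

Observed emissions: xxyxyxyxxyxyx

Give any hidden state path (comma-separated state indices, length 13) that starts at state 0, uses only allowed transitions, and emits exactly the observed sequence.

  0: obs=x cand={0,1} pick 0 [start]
  1: obs=x cand={0,1} pick 1 [0->1 ok]
  2: obs=y cand={2} pick 2 [1->2 ok]
  3: obs=x cand={0,1} pick 0 [2->0 ok]
  4: obs=y cand={2} pick 2 [0->2 ok]
  5: obs=x cand={0,1} pick 1 [2->1 ok]
  6: obs=y cand={2} pick 2 [1->2 ok]
  7: obs=x cand={0,1} pick 1 [2->1 ok]
  8: obs=x cand={0,1} pick 0 [1->0 ok]
  9: obs=y cand={2} pick 2 [0->2 ok]
  10: obs=x cand={0,1} pick 0 [2->0 ok]
  11: obs=y cand={2} pick 2 [0->2 ok]
  12: obs=x cand={0,1} pick 1 [2->1 ok]

0,1,2,0,2,1,2,1,0,2,0,2,1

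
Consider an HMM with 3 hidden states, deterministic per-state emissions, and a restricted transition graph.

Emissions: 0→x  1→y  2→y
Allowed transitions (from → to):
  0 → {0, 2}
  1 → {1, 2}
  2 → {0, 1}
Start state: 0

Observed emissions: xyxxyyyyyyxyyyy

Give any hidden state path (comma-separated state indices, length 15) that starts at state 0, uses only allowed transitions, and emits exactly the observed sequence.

0,2,0,0,2,1,1,1,1,2,0,2,1,1,1

  0: obs=x cand={0} pick 0 [start]
  1: obs=y cand={1,2} pick 2 [0->2 ok]
  2: obs=x cand={0} pick 0 [2->0 ok]
  3: obs=x cand={0} pick 0 [0->0 ok]
  4: obs=y cand={1,2} pick 2 [0->2 ok]
  5: obs=y cand={1,2} pick 1 [2->1 ok]
  6: obs=y cand={1,2} pick 1 [1->1 ok]
  7: obs=y cand={1,2} pick 1 [1->1 ok]
  8: obs=y cand={1,2} pick 1 [1->1 ok]
  9: obs=y cand={1,2} pick 2 [1->2 ok]
  10: obs=x cand={0} pick 0 [2->0 ok]
  11: obs=y cand={1,2} pick 2 [0->2 ok]
  12: obs=y cand={1,2} pick 1 [2->1 ok]
  13: obs=y cand={1,2} pick 1 [1->1 ok]
  14: obs=y cand={1,2} pick 1 [1->1 ok]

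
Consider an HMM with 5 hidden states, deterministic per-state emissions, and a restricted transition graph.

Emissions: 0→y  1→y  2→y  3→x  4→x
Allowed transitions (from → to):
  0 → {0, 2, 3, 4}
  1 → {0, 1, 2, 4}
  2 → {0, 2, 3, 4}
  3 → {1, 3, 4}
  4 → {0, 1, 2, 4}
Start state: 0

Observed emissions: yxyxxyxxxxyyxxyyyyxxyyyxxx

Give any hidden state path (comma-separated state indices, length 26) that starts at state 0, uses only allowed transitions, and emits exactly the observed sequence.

  t0 'y' -> {0,1,2}, take 0 (start)
  t1 'x' -> {3,4}, take 4 (0->4 ok)
  t2 'y' -> {0,1,2}, take 2 (4->2 ok)
  t3 'x' -> {3,4}, take 4 (2->4 ok)
  t4 'x' -> {3,4}, take 4 (4->4 ok)
  t5 'y' -> {0,1,2}, take 2 (4->2 ok)
  t6 'x' -> {3,4}, take 3 (2->3 ok)
  t7 'x' -> {3,4}, take 3 (3->3 ok)
  t8 'x' -> {3,4}, take 3 (3->3 ok)
  t9 'x' -> {3,4}, take 4 (3->4 ok)
  t10 'y' -> {0,1,2}, take 1 (4->1 ok)
  t11 'y' -> {0,1,2}, take 2 (1->2 ok)
  t12 'x' -> {3,4}, take 4 (2->4 ok)
  t13 'x' -> {3,4}, take 4 (4->4 ok)
  t14 'y' -> {0,1,2}, take 0 (4->0 ok)
  t15 'y' -> {0,1,2}, take 0 (0->0 ok)
  t16 'y' -> {0,1,2}, take 0 (0->0 ok)
  t17 'y' -> {0,1,2}, take 2 (0->2 ok)
  t18 'x' -> {3,4}, take 3 (2->3 ok)
  t19 'x' -> {3,4}, take 3 (3->3 ok)
  t20 'y' -> {0,1,2}, take 1 (3->1 ok)
  t21 'y' -> {0,1,2}, take 1 (1->1 ok)
  t22 'y' -> {0,1,2}, take 2 (1->2 ok)
  t23 'x' -> {3,4}, take 3 (2->3 ok)
  t24 'x' -> {3,4}, take 3 (3->3 ok)
  t25 'x' -> {3,4}, take 3 (3->3 ok)

0,4,2,4,4,2,3,3,3,4,1,2,4,4,0,0,0,2,3,3,1,1,2,3,3,3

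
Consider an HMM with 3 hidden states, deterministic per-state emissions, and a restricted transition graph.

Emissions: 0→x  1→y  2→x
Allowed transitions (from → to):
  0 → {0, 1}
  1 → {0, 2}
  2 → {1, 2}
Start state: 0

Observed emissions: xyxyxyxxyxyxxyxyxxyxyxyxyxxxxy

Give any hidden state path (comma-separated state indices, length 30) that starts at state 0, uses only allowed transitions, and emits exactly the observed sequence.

0,1,0,1,0,1,0,0,1,2,1,2,2,1,0,1,0,0,1,2,1,2,1,0,1,2,2,2,2,1

  0: obs=x cand={0,2} pick 0 [start]
  1: obs=y cand={1} pick 1 [0->1 ok]
  2: obs=x cand={0,2} pick 0 [1->0 ok]
  3: obs=y cand={1} pick 1 [0->1 ok]
  4: obs=x cand={0,2} pick 0 [1->0 ok]
  5: obs=y cand={1} pick 1 [0->1 ok]
  6: obs=x cand={0,2} pick 0 [1->0 ok]
  7: obs=x cand={0,2} pick 0 [0->0 ok]
  8: obs=y cand={1} pick 1 [0->1 ok]
  9: obs=x cand={0,2} pick 2 [1->2 ok]
  10: obs=y cand={1} pick 1 [2->1 ok]
  11: obs=x cand={0,2} pick 2 [1->2 ok]
  12: obs=x cand={0,2} pick 2 [2->2 ok]
  13: obs=y cand={1} pick 1 [2->1 ok]
  14: obs=x cand={0,2} pick 0 [1->0 ok]
  15: obs=y cand={1} pick 1 [0->1 ok]
  16: obs=x cand={0,2} pick 0 [1->0 ok]
  17: obs=x cand={0,2} pick 0 [0->0 ok]
  18: obs=y cand={1} pick 1 [0->1 ok]
  19: obs=x cand={0,2} pick 2 [1->2 ok]
  20: obs=y cand={1} pick 1 [2->1 ok]
  21: obs=x cand={0,2} pick 2 [1->2 ok]
  22: obs=y cand={1} pick 1 [2->1 ok]
  23: obs=x cand={0,2} pick 0 [1->0 ok]
  24: obs=y cand={1} pick 1 [0->1 ok]
  25: obs=x cand={0,2} pick 2 [1->2 ok]
  26: obs=x cand={0,2} pick 2 [2->2 ok]
  27: obs=x cand={0,2} pick 2 [2->2 ok]
  28: obs=x cand={0,2} pick 2 [2->2 ok]
  29: obs=y cand={1} pick 1 [2->1 ok]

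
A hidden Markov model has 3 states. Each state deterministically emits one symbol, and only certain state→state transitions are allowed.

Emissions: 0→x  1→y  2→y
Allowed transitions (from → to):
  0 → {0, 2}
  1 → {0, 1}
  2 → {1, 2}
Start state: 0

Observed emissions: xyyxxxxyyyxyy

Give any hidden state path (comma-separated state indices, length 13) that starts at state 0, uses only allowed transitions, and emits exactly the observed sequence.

0,2,1,0,0,0,0,2,2,1,0,2,1

  [0] x  {0}  => 0  start
  [1] y  {1,2}  => 2  0->2 ok
  [2] y  {1,2}  => 1  2->1 ok
  [3] x  {0}  => 0  1->0 ok
  [4] x  {0}  => 0  0->0 ok
  [5] x  {0}  => 0  0->0 ok
  [6] x  {0}  => 0  0->0 ok
  [7] y  {1,2}  => 2  0->2 ok
  [8] y  {1,2}  => 2  2->2 ok
  [9] y  {1,2}  => 1  2->1 ok
  [10] x  {0}  => 0  1->0 ok
  [11] y  {1,2}  => 2  0->2 ok
  [12] y  {1,2}  => 1  2->1 ok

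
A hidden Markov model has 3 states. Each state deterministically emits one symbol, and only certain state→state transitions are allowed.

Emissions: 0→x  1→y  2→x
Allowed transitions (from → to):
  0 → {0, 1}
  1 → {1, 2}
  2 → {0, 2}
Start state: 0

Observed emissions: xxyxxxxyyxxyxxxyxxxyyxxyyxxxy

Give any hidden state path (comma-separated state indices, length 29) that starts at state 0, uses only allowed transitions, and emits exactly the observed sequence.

0,0,1,2,2,2,0,1,1,2,0,1,2,0,0,1,2,2,0,1,1,2,0,1,1,2,2,0,1

  t0 'x' -> {0,2}, take 0 (start)
  t1 'x' -> {0,2}, take 0 (0->0 ok)
  t2 'y' -> {1}, take 1 (0->1 ok)
  t3 'x' -> {0,2}, take 2 (1->2 ok)
  t4 'x' -> {0,2}, take 2 (2->2 ok)
  t5 'x' -> {0,2}, take 2 (2->2 ok)
  t6 'x' -> {0,2}, take 0 (2->0 ok)
  t7 'y' -> {1}, take 1 (0->1 ok)
  t8 'y' -> {1}, take 1 (1->1 ok)
  t9 'x' -> {0,2}, take 2 (1->2 ok)
  t10 'x' -> {0,2}, take 0 (2->0 ok)
  t11 'y' -> {1}, take 1 (0->1 ok)
  t12 'x' -> {0,2}, take 2 (1->2 ok)
  t13 'x' -> {0,2}, take 0 (2->0 ok)
  t14 'x' -> {0,2}, take 0 (0->0 ok)
  t15 'y' -> {1}, take 1 (0->1 ok)
  t16 'x' -> {0,2}, take 2 (1->2 ok)
  t17 'x' -> {0,2}, take 2 (2->2 ok)
  t18 'x' -> {0,2}, take 0 (2->0 ok)
  t19 'y' -> {1}, take 1 (0->1 ok)
  t20 'y' -> {1}, take 1 (1->1 ok)
  t21 'x' -> {0,2}, take 2 (1->2 ok)
  t22 'x' -> {0,2}, take 0 (2->0 ok)
  t23 'y' -> {1}, take 1 (0->1 ok)
  t24 'y' -> {1}, take 1 (1->1 ok)
  t25 'x' -> {0,2}, take 2 (1->2 ok)
  t26 'x' -> {0,2}, take 2 (2->2 ok)
  t27 'x' -> {0,2}, take 0 (2->0 ok)
  t28 'y' -> {1}, take 1 (0->1 ok)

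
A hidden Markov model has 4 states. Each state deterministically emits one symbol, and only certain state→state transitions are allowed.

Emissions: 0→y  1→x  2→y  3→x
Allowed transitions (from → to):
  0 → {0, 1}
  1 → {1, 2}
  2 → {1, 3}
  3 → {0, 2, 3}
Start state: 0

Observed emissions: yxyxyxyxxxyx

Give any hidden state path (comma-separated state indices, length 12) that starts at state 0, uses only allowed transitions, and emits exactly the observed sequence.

0,1,2,3,2,3,0,1,1,1,2,1

  0: obs=y cand={0,2} pick 0 [start]
  1: obs=x cand={1,3} pick 1 [0->1 ok]
  2: obs=y cand={0,2} pick 2 [1->2 ok]
  3: obs=x cand={1,3} pick 3 [2->3 ok]
  4: obs=y cand={0,2} pick 2 [3->2 ok]
  5: obs=x cand={1,3} pick 3 [2->3 ok]
  6: obs=y cand={0,2} pick 0 [3->0 ok]
  7: obs=x cand={1,3} pick 1 [0->1 ok]
  8: obs=x cand={1,3} pick 1 [1->1 ok]
  9: obs=x cand={1,3} pick 1 [1->1 ok]
  10: obs=y cand={0,2} pick 2 [1->2 ok]
  11: obs=x cand={1,3} pick 1 [2->1 ok]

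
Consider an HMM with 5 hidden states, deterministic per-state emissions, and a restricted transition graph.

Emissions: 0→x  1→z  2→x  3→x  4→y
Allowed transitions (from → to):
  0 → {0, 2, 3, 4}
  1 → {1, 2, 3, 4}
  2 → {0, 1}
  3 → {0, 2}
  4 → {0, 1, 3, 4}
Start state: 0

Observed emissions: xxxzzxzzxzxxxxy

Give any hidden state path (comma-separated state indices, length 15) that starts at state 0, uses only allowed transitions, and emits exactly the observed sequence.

0,3,2,1,1,2,1,1,2,1,3,0,2,0,4

  pos 0: x in {0,2,3}, choose 0; start
  pos 1: x in {0,2,3}, choose 3; 0->3 ok
  pos 2: x in {0,2,3}, choose 2; 3->2 ok
  pos 3: z in {1}, choose 1; 2->1 ok
  pos 4: z in {1}, choose 1; 1->1 ok
  pos 5: x in {0,2,3}, choose 2; 1->2 ok
  pos 6: z in {1}, choose 1; 2->1 ok
  pos 7: z in {1}, choose 1; 1->1 ok
  pos 8: x in {0,2,3}, choose 2; 1->2 ok
  pos 9: z in {1}, choose 1; 2->1 ok
  pos 10: x in {0,2,3}, choose 3; 1->3 ok
  pos 11: x in {0,2,3}, choose 0; 3->0 ok
  pos 12: x in {0,2,3}, choose 2; 0->2 ok
  pos 13: x in {0,2,3}, choose 0; 2->0 ok
  pos 14: y in {4}, choose 4; 0->4 ok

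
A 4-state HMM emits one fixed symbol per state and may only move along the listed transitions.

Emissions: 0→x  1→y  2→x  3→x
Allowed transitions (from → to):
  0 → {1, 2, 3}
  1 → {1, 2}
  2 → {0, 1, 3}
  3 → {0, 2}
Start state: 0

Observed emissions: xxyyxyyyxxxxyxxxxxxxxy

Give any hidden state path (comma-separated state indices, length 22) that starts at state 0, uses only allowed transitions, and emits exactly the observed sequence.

0,2,1,1,2,1,1,1,2,3,0,2,1,2,3,0,2,0,2,3,2,1

  t0 'x' -> {0,2,3}, take 0 (start)
  t1 'x' -> {0,2,3}, take 2 (0->2 ok)
  t2 'y' -> {1}, take 1 (2->1 ok)
  t3 'y' -> {1}, take 1 (1->1 ok)
  t4 'x' -> {0,2,3}, take 2 (1->2 ok)
  t5 'y' -> {1}, take 1 (2->1 ok)
  t6 'y' -> {1}, take 1 (1->1 ok)
  t7 'y' -> {1}, take 1 (1->1 ok)
  t8 'x' -> {0,2,3}, take 2 (1->2 ok)
  t9 'x' -> {0,2,3}, take 3 (2->3 ok)
  t10 'x' -> {0,2,3}, take 0 (3->0 ok)
  t11 'x' -> {0,2,3}, take 2 (0->2 ok)
  t12 'y' -> {1}, take 1 (2->1 ok)
  t13 'x' -> {0,2,3}, take 2 (1->2 ok)
  t14 'x' -> {0,2,3}, take 3 (2->3 ok)
  t15 'x' -> {0,2,3}, take 0 (3->0 ok)
  t16 'x' -> {0,2,3}, take 2 (0->2 ok)
  t17 'x' -> {0,2,3}, take 0 (2->0 ok)
  t18 'x' -> {0,2,3}, take 2 (0->2 ok)
  t19 'x' -> {0,2,3}, take 3 (2->3 ok)
  t20 'x' -> {0,2,3}, take 2 (3->2 ok)
  t21 'y' -> {1}, take 1 (2->1 ok)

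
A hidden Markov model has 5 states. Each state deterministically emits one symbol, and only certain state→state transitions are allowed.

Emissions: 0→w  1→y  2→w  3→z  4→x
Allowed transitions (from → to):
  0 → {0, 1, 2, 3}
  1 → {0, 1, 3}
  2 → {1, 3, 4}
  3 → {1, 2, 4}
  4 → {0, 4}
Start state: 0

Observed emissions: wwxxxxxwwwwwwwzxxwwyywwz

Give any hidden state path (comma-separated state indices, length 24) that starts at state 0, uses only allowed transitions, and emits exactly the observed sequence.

  [0] w  {0,2}  => 0  start
  [1] w  {0,2}  => 2  0->2 ok
  [2] x  {4}  => 4  2->4 ok
  [3] x  {4}  => 4  4->4 ok
  [4] x  {4}  => 4  4->4 ok
  [5] x  {4}  => 4  4->4 ok
  [6] x  {4}  => 4  4->4 ok
  [7] w  {0,2}  => 0  4->0 ok
  [8] w  {0,2}  => 0  0->0 ok
  [9] w  {0,2}  => 0  0->0 ok
  [10] w  {0,2}  => 0  0->0 ok
  [11] w  {0,2}  => 0  0->0 ok
  [12] w  {0,2}  => 0  0->0 ok
  [13] w  {0,2}  => 2  0->2 ok
  [14] z  {3}  => 3  2->3 ok
  [15] x  {4}  => 4  3->4 ok
  [16] x  {4}  => 4  4->4 ok
  [17] w  {0,2}  => 0  4->0 ok
  [18] w  {0,2}  => 0  0->0 ok
  [19] y  {1}  => 1  0->1 ok
  [20] y  {1}  => 1  1->1 ok
  [21] w  {0,2}  => 0  1->0 ok
  [22] w  {0,2}  => 0  0->0 ok
  [23] z  {3}  => 3  0->3 ok

0,2,4,4,4,4,4,0,0,0,0,0,0,2,3,4,4,0,0,1,1,0,0,3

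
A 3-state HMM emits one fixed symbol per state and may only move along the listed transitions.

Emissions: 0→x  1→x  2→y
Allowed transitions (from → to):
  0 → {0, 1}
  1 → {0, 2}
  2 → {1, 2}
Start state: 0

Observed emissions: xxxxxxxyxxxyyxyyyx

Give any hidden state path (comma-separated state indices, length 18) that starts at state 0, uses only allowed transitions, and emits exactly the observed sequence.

  t0 'x' -> {0,1}, take 0 (start)
  t1 'x' -> {0,1}, take 0 (0->0 ok)
  t2 'x' -> {0,1}, take 0 (0->0 ok)
  t3 'x' -> {0,1}, take 1 (0->1 ok)
  t4 'x' -> {0,1}, take 0 (1->0 ok)
  t5 'x' -> {0,1}, take 0 (0->0 ok)
  t6 'x' -> {0,1}, take 1 (0->1 ok)
  t7 'y' -> {2}, take 2 (1->2 ok)
  t8 'x' -> {0,1}, take 1 (2->1 ok)
  t9 'x' -> {0,1}, take 0 (1->0 ok)
  t10 'x' -> {0,1}, take 1 (0->1 ok)
  t11 'y' -> {2}, take 2 (1->2 ok)
  t12 'y' -> {2}, take 2 (2->2 ok)
  t13 'x' -> {0,1}, take 1 (2->1 ok)
  t14 'y' -> {2}, take 2 (1->2 ok)
  t15 'y' -> {2}, take 2 (2->2 ok)
  t16 'y' -> {2}, take 2 (2->2 ok)
  t17 'x' -> {0,1}, take 1 (2->1 ok)

0,0,0,1,0,0,1,2,1,0,1,2,2,1,2,2,2,1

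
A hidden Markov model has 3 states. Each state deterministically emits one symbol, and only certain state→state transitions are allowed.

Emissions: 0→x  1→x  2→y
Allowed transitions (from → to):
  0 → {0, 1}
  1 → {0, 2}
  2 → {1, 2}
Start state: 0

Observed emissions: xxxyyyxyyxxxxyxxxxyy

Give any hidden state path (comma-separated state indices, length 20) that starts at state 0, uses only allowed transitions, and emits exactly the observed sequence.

  0: obs=x cand={0,1} pick 0 [start]
  1: obs=x cand={0,1} pick 0 [0->0 ok]
  2: obs=x cand={0,1} pick 1 [0->1 ok]
  3: obs=y cand={2} pick 2 [1->2 ok]
  4: obs=y cand={2} pick 2 [2->2 ok]
  5: obs=y cand={2} pick 2 [2->2 ok]
  6: obs=x cand={0,1} pick 1 [2->1 ok]
  7: obs=y cand={2} pick 2 [1->2 ok]
  8: obs=y cand={2} pick 2 [2->2 ok]
  9: obs=x cand={0,1} pick 1 [2->1 ok]
  10: obs=x cand={0,1} pick 0 [1->0 ok]
  11: obs=x cand={0,1} pick 0 [0->0 ok]
  12: obs=x cand={0,1} pick 1 [0->1 ok]
  13: obs=y cand={2} pick 2 [1->2 ok]
  14: obs=x cand={0,1} pick 1 [2->1 ok]
  15: obs=x cand={0,1} pick 0 [1->0 ok]
  16: obs=x cand={0,1} pick 0 [0->0 ok]
  17: obs=x cand={0,1} pick 1 [0->1 ok]
  18: obs=y cand={2} pick 2 [1->2 ok]
  19: obs=y cand={2} pick 2 [2->2 ok]

0,0,1,2,2,2,1,2,2,1,0,0,1,2,1,0,0,1,2,2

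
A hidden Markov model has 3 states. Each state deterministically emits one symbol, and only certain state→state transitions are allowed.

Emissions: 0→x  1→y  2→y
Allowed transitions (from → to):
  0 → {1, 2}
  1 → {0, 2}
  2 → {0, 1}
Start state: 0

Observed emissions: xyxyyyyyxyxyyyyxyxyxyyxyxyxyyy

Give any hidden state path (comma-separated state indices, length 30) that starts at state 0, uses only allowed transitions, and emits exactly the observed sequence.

  [0] x  {0}  => 0  start
  [1] y  {1,2}  => 2  0->2 ok
  [2] x  {0}  => 0  2->0 ok
  [3] y  {1,2}  => 1  0->1 ok
  [4] y  {1,2}  => 2  1->2 ok
  [5] y  {1,2}  => 1  2->1 ok
  [6] y  {1,2}  => 2  1->2 ok
  [7] y  {1,2}  => 1  2->1 ok
  [8] x  {0}  => 0  1->0 ok
  [9] y  {1,2}  => 1  0->1 ok
  [10] x  {0}  => 0  1->0 ok
  [11] y  {1,2}  => 1  0->1 ok
  [12] y  {1,2}  => 2  1->2 ok
  [13] y  {1,2}  => 1  2->1 ok
  [14] y  {1,2}  => 2  1->2 ok
  [15] x  {0}  => 0  2->0 ok
  [16] y  {1,2}  => 2  0->2 ok
  [17] x  {0}  => 0  2->0 ok
  [18] y  {1,2}  => 2  0->2 ok
  [19] x  {0}  => 0  2->0 ok
  [20] y  {1,2}  => 2  0->2 ok
  [21] y  {1,2}  => 1  2->1 ok
  [22] x  {0}  => 0  1->0 ok
  [23] y  {1,2}  => 1  0->1 ok
  [24] x  {0}  => 0  1->0 ok
  [25] y  {1,2}  => 1  0->1 ok
  [26] x  {0}  => 0  1->0 ok
  [27] y  {1,2}  => 1  0->1 ok
  [28] y  {1,2}  => 2  1->2 ok
  [29] y  {1,2}  => 1  2->1 ok

0,2,0,1,2,1,2,1,0,1,0,1,2,1,2,0,2,0,2,0,2,1,0,1,0,1,0,1,2,1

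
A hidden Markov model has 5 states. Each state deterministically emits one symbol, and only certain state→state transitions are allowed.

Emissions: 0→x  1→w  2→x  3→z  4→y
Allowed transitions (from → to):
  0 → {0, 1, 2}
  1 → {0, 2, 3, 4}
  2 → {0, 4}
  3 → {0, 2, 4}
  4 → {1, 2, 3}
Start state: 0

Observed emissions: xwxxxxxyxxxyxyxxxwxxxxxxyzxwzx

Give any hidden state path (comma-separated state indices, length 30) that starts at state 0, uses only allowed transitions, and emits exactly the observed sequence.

  [0] x  {0,2}  => 0  start
  [1] w  {1}  => 1  0->1 ok
  [2] x  {0,2}  => 0  1->0 ok
  [3] x  {0,2}  => 2  0->2 ok
  [4] x  {0,2}  => 0  2->0 ok
  [5] x  {0,2}  => 0  0->0 ok
  [6] x  {0,2}  => 2  0->2 ok
  [7] y  {4}  => 4  2->4 ok
  [8] x  {0,2}  => 2  4->2 ok
  [9] x  {0,2}  => 0  2->0 ok
  [10] x  {0,2}  => 2  0->2 ok
  [11] y  {4}  => 4  2->4 ok
  [12] x  {0,2}  => 2  4->2 ok
  [13] y  {4}  => 4  2->4 ok
  [14] x  {0,2}  => 2  4->2 ok
  [15] x  {0,2}  => 0  2->0 ok
  [16] x  {0,2}  => 0  0->0 ok
  [17] w  {1}  => 1  0->1 ok
  [18] x  {0,2}  => 2  1->2 ok
  [19] x  {0,2}  => 0  2->0 ok
  [20] x  {0,2}  => 0  0->0 ok
  [21] x  {0,2}  => 2  0->2 ok
  [22] x  {0,2}  => 0  2->0 ok
  [23] x  {0,2}  => 2  0->2 ok
  [24] y  {4}  => 4  2->4 ok
  [25] z  {3}  => 3  4->3 ok
  [26] x  {0,2}  => 0  3->0 ok
  [27] w  {1}  => 1  0->1 ok
  [28] z  {3}  => 3  1->3 ok
  [29] x  {0,2}  => 0  3->0 ok

0,1,0,2,0,0,2,4,2,0,2,4,2,4,2,0,0,1,2,0,0,2,0,2,4,3,0,1,3,0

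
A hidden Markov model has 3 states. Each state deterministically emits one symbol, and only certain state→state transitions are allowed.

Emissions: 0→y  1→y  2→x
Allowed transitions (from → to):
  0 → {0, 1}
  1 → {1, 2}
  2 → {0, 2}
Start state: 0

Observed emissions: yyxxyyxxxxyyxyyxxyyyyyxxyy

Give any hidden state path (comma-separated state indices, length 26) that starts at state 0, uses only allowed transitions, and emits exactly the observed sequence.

  pos 0: y in {0,1}, choose 0; start
  pos 1: y in {0,1}, choose 1; 0->1 ok
  pos 2: x in {2}, choose 2; 1->2 ok
  pos 3: x in {2}, choose 2; 2->2 ok
  pos 4: y in {0,1}, choose 0; 2->0 ok
  pos 5: y in {0,1}, choose 1; 0->1 ok
  pos 6: x in {2}, choose 2; 1->2 ok
  pos 7: x in {2}, choose 2; 2->2 ok
  pos 8: x in {2}, choose 2; 2->2 ok
  pos 9: x in {2}, choose 2; 2->2 ok
  pos 10: y in {0,1}, choose 0; 2->0 ok
  pos 11: y in {0,1}, choose 1; 0->1 ok
  pos 12: x in {2}, choose 2; 1->2 ok
  pos 13: y in {0,1}, choose 0; 2->0 ok
  pos 14: y in {0,1}, choose 1; 0->1 ok
  pos 15: x in {2}, choose 2; 1->2 ok
  pos 16: x in {2}, choose 2; 2->2 ok
  pos 17: y in {0,1}, choose 0; 2->0 ok
  pos 18: y in {0,1}, choose 0; 0->0 ok
  pos 19: y in {0,1}, choose 0; 0->0 ok
  pos 20: y in {0,1}, choose 1; 0->1 ok
  pos 21: y in {0,1}, choose 1; 1->1 ok
  pos 22: x in {2}, choose 2; 1->2 ok
  pos 23: x in {2}, choose 2; 2->2 ok
  pos 24: y in {0,1}, choose 0; 2->0 ok
  pos 25: y in {0,1}, choose 0; 0->0 ok

0,1,2,2,0,1,2,2,2,2,0,1,2,0,1,2,2,0,0,0,1,1,2,2,0,0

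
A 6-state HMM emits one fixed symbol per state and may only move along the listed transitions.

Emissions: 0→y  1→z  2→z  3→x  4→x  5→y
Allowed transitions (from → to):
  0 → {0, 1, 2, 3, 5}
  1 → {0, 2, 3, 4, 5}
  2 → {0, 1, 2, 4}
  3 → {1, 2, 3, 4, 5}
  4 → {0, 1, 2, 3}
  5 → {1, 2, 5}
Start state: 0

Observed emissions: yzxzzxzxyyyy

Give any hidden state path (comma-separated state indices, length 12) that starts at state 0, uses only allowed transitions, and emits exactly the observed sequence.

0,1,4,2,2,4,2,4,0,0,5,5

  0: obs=y cand={0,5} pick 0 [start]
  1: obs=z cand={1,2} pick 1 [0->1 ok]
  2: obs=x cand={3,4} pick 4 [1->4 ok]
  3: obs=z cand={1,2} pick 2 [4->2 ok]
  4: obs=z cand={1,2} pick 2 [2->2 ok]
  5: obs=x cand={3,4} pick 4 [2->4 ok]
  6: obs=z cand={1,2} pick 2 [4->2 ok]
  7: obs=x cand={3,4} pick 4 [2->4 ok]
  8: obs=y cand={0,5} pick 0 [4->0 ok]
  9: obs=y cand={0,5} pick 0 [0->0 ok]
  10: obs=y cand={0,5} pick 5 [0->5 ok]
  11: obs=y cand={0,5} pick 5 [5->5 ok]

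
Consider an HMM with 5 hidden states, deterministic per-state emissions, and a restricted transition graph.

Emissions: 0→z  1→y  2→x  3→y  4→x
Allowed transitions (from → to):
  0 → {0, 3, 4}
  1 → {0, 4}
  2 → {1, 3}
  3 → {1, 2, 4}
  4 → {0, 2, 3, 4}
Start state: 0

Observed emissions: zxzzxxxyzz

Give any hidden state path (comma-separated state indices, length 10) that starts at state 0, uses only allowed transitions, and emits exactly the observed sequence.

0,4,0,0,4,4,2,1,0,0

  t0 'z' -> {0}, take 0 (start)
  t1 'x' -> {2,4}, take 4 (0->4 ok)
  t2 'z' -> {0}, take 0 (4->0 ok)
  t3 'z' -> {0}, take 0 (0->0 ok)
  t4 'x' -> {2,4}, take 4 (0->4 ok)
  t5 'x' -> {2,4}, take 4 (4->4 ok)
  t6 'x' -> {2,4}, take 2 (4->2 ok)
  t7 'y' -> {1,3}, take 1 (2->1 ok)
  t8 'z' -> {0}, take 0 (1->0 ok)
  t9 'z' -> {0}, take 0 (0->0 ok)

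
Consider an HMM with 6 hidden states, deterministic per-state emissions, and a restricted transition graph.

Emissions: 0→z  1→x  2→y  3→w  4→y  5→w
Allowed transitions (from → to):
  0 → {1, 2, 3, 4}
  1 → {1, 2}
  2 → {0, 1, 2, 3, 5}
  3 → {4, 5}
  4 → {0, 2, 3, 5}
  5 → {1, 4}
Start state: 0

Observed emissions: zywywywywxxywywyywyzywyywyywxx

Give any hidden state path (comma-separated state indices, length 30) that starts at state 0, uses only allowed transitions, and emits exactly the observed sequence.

  pos 0: z in {0}, choose 0; start
  pos 1: y in {2,4}, choose 2; 0->2 ok
  pos 2: w in {3,5}, choose 3; 2->3 ok
  pos 3: y in {2,4}, choose 4; 3->4 ok
  pos 4: w in {3,5}, choose 5; 4->5 ok
  pos 5: y in {2,4}, choose 4; 5->4 ok
  pos 6: w in {3,5}, choose 5; 4->5 ok
  pos 7: y in {2,4}, choose 4; 5->4 ok
  pos 8: w in {3,5}, choose 5; 4->5 ok
  pos 9: x in {1}, choose 1; 5->1 ok
  pos 10: x in {1}, choose 1; 1->1 ok
  pos 11: y in {2,4}, choose 2; 1->2 ok
  pos 12: w in {3,5}, choose 3; 2->3 ok
  pos 13: y in {2,4}, choose 4; 3->4 ok
  pos 14: w in {3,5}, choose 5; 4->5 ok
  pos 15: y in {2,4}, choose 4; 5->4 ok
  pos 16: y in {2,4}, choose 2; 4->2 ok
  pos 17: w in {3,5}, choose 3; 2->3 ok
  pos 18: y in {2,4}, choose 4; 3->4 ok
  pos 19: z in {0}, choose 0; 4->0 ok
  pos 20: y in {2,4}, choose 4; 0->4 ok
  pos 21: w in {3,5}, choose 5; 4->5 ok
  pos 22: y in {2,4}, choose 4; 5->4 ok
  pos 23: y in {2,4}, choose 2; 4->2 ok
  pos 24: w in {3,5}, choose 3; 2->3 ok
  pos 25: y in {2,4}, choose 4; 3->4 ok
  pos 26: y in {2,4}, choose 2; 4->2 ok
  pos 27: w in {3,5}, choose 5; 2->5 ok
  pos 28: x in {1}, choose 1; 5->1 ok
  pos 29: x in {1}, choose 1; 1->1 ok

0,2,3,4,5,4,5,4,5,1,1,2,3,4,5,4,2,3,4,0,4,5,4,2,3,4,2,5,1,1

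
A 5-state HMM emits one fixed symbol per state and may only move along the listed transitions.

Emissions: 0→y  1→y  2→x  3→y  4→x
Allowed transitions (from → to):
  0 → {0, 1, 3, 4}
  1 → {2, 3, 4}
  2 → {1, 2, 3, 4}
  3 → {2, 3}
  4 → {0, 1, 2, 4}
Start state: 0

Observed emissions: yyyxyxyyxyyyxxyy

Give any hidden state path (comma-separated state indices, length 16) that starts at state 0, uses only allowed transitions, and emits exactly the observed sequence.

  [0] y  {0,1,3}  => 0  start
  [1] y  {0,1,3}  => 3  0->3 ok
  [2] y  {0,1,3}  => 3  3->3 ok
  [3] x  {2,4}  => 2  3->2 ok
  [4] y  {0,1,3}  => 3  2->3 ok
  [5] x  {2,4}  => 2  3->2 ok
  [6] y  {0,1,3}  => 1  2->1 ok
  [7] y  {0,1,3}  => 3  1->3 ok
  [8] x  {2,4}  => 2  3->2 ok
  [9] y  {0,1,3}  => 3  2->3 ok
  [10] y  {0,1,3}  => 3  3->3 ok
  [11] y  {0,1,3}  => 3  3->3 ok
  [12] x  {2,4}  => 2  3->2 ok
  [13] x  {2,4}  => 4  2->4 ok
  [14] y  {0,1,3}  => 0  4->0 ok
  [15] y  {0,1,3}  => 1  0->1 ok

0,3,3,2,3,2,1,3,2,3,3,3,2,4,0,1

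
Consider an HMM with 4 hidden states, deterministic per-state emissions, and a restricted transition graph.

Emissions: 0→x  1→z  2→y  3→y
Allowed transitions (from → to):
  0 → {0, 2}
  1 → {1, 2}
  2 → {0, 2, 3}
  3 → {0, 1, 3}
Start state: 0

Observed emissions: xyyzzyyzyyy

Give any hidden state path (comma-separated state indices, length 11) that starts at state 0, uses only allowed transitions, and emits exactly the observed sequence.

  0: obs=x cand={0} pick 0 [start]
  1: obs=y cand={2,3} pick 2 [0->2 ok]
  2: obs=y cand={2,3} pick 3 [2->3 ok]
  3: obs=z cand={1} pick 1 [3->1 ok]
  4: obs=z cand={1} pick 1 [1->1 ok]
  5: obs=y cand={2,3} pick 2 [1->2 ok]
  6: obs=y cand={2,3} pick 3 [2->3 ok]
  7: obs=z cand={1} pick 1 [3->1 ok]
  8: obs=y cand={2,3} pick 2 [1->2 ok]
  9: obs=y cand={2,3} pick 3 [2->3 ok]
  10: obs=y cand={2,3} pick 3 [3->3 ok]

0,2,3,1,1,2,3,1,2,3,3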